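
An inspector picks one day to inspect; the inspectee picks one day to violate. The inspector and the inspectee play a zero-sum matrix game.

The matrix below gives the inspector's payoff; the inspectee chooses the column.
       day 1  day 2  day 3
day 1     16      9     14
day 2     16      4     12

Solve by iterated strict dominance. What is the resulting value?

Column day 3 is strictly dominated by day 2 for the inspectee (9<14, 4<12); eliminate day 3.
Column day 1 is strictly dominated by day 2 for the inspectee (9<16, 4<16); eliminate day 1.
Row day 2 is strictly dominated by row day 1 (9>4); eliminate day 2.
Only (day 1, day 2) remains, with payoff 9.

9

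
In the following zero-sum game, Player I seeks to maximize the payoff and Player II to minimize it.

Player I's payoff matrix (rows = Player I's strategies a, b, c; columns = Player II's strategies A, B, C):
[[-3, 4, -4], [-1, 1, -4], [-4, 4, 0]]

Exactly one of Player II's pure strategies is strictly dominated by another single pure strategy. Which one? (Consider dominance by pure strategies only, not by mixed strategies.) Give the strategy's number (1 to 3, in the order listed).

2

Player II prefers columns that give Player I less. Compare B with A: -3 < 4, -1 < 1, -4 < 4.
So A strictly dominates B for Player II; B is strictly dominated.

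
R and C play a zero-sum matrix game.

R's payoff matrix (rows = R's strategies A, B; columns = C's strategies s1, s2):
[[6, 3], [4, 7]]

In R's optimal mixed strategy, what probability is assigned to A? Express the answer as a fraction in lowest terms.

1/2

Row minima are 3 and 4, so R's maximin is 4; column maxima are 6 and 7, so C's minimax is 6. These differ, so the equilibrium is in mixed strategies.
Let R play A with probability p. C is indifferent when 6p + 4(1−p) = 3p + 7(1−p), giving p = 1/2.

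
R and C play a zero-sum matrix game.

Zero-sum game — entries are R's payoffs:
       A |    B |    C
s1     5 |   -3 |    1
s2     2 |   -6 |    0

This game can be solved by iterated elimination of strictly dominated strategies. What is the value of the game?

Row s2 is strictly dominated by row s1 (5>2, -3>-6, 1>0); eliminate s2.
Column C is strictly dominated by B for C (-3<1); eliminate C.
Column A is strictly dominated by B for C (-3<5); eliminate A.
Only (s1, B) remains, with payoff -3.

-3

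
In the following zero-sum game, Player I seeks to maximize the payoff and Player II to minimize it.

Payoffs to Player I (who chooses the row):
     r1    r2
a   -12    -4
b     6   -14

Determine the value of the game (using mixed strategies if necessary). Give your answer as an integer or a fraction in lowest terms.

-48/7

Row minima are -12 and -14, so Player I's maximin is -12; column maxima are 6 and -4, so Player II's minimax is -4. These differ, so the equilibrium is in mixed strategies.
Let Player I play a with probability p. Player II is indifferent when −12p + 6(1−p) = −4p − 14(1−p), giving p = 5/7.
Let Player II play r1 with probability q. Player I is indifferent when −12q − 4(1−q) = 6q − 14(1−q), giving q = 5/14.
The value is -12·(5/14) + (-4)·(9/14) = -48/7.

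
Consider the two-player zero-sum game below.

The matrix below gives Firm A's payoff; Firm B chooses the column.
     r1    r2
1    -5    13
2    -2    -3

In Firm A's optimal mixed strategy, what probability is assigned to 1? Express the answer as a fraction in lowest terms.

1/19

Row minima are -5 and -3, so Firm A's maximin is -3; column maxima are -2 and 13, so Firm B's minimax is -2. These differ, so the equilibrium is in mixed strategies.
Let Firm A play 1 with probability p. Firm B is indifferent when −5p − 2(1−p) = 13p − 3(1−p), giving p = 1/19.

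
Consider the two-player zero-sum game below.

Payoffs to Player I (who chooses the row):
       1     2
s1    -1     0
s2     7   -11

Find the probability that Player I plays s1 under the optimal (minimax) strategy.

18/19

Row minima are -1 and -11, so Player I's maximin is -1; column maxima are 7 and 0, so Player II's minimax is 0. These differ, so the equilibrium is in mixed strategies.
Let Player I play s1 with probability p. Player II is indifferent when −p + 7(1−p) = −11(1−p), giving p = 18/19.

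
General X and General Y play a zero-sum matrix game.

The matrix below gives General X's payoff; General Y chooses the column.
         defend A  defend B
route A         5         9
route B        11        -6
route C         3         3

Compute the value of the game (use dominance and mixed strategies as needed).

43/7

Row route C is strictly dominated by row route A, so General X never plays it.
The remaining 2×2 game on (route A, route B) × (defend A, defend B) has no saddle point. Let General X play route A with probability p; indifference gives 5p + 11(1−p) = 9p − 6(1−p), so p = 17/21.
Similarly General Y's optimal q on defend A is 5/7, and the value is 5·(5/7) + (9)·(2/7) = 43/7.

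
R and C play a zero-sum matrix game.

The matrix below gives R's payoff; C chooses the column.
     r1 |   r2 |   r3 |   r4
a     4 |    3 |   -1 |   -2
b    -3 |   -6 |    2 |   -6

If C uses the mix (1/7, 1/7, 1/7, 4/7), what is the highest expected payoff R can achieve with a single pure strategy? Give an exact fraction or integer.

-2/7

a: (4)·(1/7) + (3)·(1/7) + (-1)·(1/7) + (-2)·(4/7) = -2/7.
b: (-3)·(1/7) + (-6)·(1/7) + (2)·(1/7) + (-6)·(4/7) = -31/7.
The best pure response is a with expected payoff -2/7.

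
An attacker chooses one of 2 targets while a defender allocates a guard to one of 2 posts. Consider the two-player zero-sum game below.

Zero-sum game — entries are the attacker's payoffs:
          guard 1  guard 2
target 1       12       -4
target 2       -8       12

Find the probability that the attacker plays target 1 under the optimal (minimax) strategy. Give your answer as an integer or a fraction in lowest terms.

Row minima are -4 and -8, so the attacker's maximin is -4; column maxima are 12 and 12, so the defender's minimax is 12. These differ, so the equilibrium is in mixed strategies.
Let the attacker play target 1 with probability p. The defender is indifferent when 12p − 8(1−p) = −4p + 12(1−p), giving p = 5/9.

5/9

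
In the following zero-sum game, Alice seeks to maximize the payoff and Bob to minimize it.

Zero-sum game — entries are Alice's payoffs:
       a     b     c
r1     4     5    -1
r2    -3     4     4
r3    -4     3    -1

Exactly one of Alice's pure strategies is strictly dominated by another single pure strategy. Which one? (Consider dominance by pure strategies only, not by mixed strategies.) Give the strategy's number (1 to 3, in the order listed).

Compare r3 with r2: -3 > -4, 4 > 3, 4 > -1.
So r2 strictly dominates r3 for Alice; r3 is strictly dominated.

3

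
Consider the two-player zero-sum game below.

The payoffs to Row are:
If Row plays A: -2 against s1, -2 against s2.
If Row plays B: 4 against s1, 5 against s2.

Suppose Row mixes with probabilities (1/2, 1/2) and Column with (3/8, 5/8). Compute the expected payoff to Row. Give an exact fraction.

21/16

Against (3/8, 5/8), each row's expected payoff is A: -2; B: 37/8.
Taking the (1/2, 1/2)-weighted average: (1/2)·(-2) + (1/2)·(37/8) = 21/16.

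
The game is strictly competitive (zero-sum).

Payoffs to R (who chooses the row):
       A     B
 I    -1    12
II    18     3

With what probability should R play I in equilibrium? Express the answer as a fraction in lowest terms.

Row minima are -1 and 3, so R's maximin is 3; column maxima are 18 and 12, so C's minimax is 12. These differ, so the equilibrium is in mixed strategies.
Let R play I with probability p. C is indifferent when −p + 18(1−p) = 12p + 3(1−p), giving p = 15/28.

15/28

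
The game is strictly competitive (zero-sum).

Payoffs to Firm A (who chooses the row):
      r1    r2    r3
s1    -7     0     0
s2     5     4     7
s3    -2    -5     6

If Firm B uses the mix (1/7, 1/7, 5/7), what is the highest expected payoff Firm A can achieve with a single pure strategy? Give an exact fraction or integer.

44/7

s1: (-7)·(1/7) + (0)·(1/7) + (0)·(5/7) = -1.
s2: (5)·(1/7) + (4)·(1/7) + (7)·(5/7) = 44/7.
s3: (-2)·(1/7) + (-5)·(1/7) + (6)·(5/7) = 23/7.
The best pure response is s2 with expected payoff 44/7.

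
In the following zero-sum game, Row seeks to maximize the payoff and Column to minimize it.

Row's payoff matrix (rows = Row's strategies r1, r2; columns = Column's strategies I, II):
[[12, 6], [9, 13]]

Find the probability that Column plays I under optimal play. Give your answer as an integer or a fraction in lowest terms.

7/10

Row minima are 6 and 9, so Row's maximin is 9; column maxima are 12 and 13, so Column's minimax is 12. These differ, so the equilibrium is in mixed strategies.
Let Column play I with probability q. Row is indifferent when 12q + 6(1−q) = 9q + 13(1−q), giving q = 7/10.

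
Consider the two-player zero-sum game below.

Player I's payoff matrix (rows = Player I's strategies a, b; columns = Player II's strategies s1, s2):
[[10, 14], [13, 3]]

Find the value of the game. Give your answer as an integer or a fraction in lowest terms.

Row minima are 10 and 3, so Player I's maximin is 10; column maxima are 13 and 14, so Player II's minimax is 13. These differ, so the equilibrium is in mixed strategies.
Let Player I play a with probability p. Player II is indifferent when 10p + 13(1−p) = 14p + 3(1−p), giving p = 5/7.
Let Player II play s1 with probability q. Player I is indifferent when 10q + 14(1−q) = 13q + 3(1−q), giving q = 11/14.
The value is 10·(11/14) + (14)·(3/14) = 76/7.

76/7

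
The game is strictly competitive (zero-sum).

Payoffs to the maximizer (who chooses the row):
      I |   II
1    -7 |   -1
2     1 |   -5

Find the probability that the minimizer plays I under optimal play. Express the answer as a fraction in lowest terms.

Row minima are -7 and -5, so the maximizer's maximin is -5; column maxima are 1 and -1, so the minimizer's minimax is -1. These differ, so the equilibrium is in mixed strategies.
Let the minimizer play I with probability q. The maximizer is indifferent when −7q − (1−q) = q − 5(1−q), giving q = 1/3.

1/3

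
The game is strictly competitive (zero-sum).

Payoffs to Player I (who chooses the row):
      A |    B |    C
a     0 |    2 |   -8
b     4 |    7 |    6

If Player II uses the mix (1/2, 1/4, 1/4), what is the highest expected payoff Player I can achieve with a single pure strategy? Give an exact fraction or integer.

a: (0)·(1/2) + (2)·(1/4) + (-8)·(1/4) = -3/2.
b: (4)·(1/2) + (7)·(1/4) + (6)·(1/4) = 21/4.
The best pure response is b with expected payoff 21/4.

21/4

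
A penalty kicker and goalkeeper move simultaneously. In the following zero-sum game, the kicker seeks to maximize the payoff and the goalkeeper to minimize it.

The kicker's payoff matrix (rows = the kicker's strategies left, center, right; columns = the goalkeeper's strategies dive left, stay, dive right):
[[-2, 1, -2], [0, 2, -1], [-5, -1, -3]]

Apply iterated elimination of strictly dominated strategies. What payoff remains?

-1

Column stay is strictly dominated by dive left for the goalkeeper (-2<1, 0<2, -5<-1); eliminate stay.
Row right is strictly dominated by row left (-2>-5, -2>-3); eliminate right.
Row left is strictly dominated by row center (0>-2, -1>-2); eliminate left.
Column dive left is strictly dominated by dive right for the goalkeeper (-1<0); eliminate dive left.
Only (center, dive right) remains, with payoff -1.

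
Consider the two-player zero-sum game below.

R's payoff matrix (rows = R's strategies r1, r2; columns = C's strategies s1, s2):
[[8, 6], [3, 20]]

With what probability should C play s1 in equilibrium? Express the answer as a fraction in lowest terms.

14/19

Row minima are 6 and 3, so R's maximin is 6; column maxima are 8 and 20, so C's minimax is 8. These differ, so the equilibrium is in mixed strategies.
Let C play s1 with probability q. R is indifferent when 8q + 6(1−q) = 3q + 20(1−q), giving q = 14/19.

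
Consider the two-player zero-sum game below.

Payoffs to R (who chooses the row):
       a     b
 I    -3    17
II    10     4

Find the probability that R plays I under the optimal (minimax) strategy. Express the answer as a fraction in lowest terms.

Row minima are -3 and 4, so R's maximin is 4; column maxima are 10 and 17, so C's minimax is 10. These differ, so the equilibrium is in mixed strategies.
Let R play I with probability p. C is indifferent when −3p + 10(1−p) = 17p + 4(1−p), giving p = 3/13.

3/13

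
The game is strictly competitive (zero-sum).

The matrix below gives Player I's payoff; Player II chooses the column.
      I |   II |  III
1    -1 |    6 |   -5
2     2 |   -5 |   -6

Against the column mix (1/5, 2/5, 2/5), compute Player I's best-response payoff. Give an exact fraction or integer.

1/5

1: (-1)·(1/5) + (6)·(2/5) + (-5)·(2/5) = 1/5.
2: (2)·(1/5) + (-5)·(2/5) + (-6)·(2/5) = -4.
The best pure response is 1 with expected payoff 1/5.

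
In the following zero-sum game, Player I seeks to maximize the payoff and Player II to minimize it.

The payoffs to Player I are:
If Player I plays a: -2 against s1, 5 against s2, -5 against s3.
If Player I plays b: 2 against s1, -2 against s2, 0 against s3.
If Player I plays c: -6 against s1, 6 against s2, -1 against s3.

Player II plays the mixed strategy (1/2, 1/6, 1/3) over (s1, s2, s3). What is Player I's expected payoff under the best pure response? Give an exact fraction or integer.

a: (-2)·(1/2) + (5)·(1/6) + (-5)·(1/3) = -11/6.
b: (2)·(1/2) + (-2)·(1/6) + (0)·(1/3) = 2/3.
c: (-6)·(1/2) + (6)·(1/6) + (-1)·(1/3) = -7/3.
The best pure response is b with expected payoff 2/3.

2/3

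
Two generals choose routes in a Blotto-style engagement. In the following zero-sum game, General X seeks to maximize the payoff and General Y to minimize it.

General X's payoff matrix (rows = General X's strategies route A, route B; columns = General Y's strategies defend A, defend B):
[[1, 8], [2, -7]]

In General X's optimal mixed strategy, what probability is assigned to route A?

Row minima are 1 and -7, so General X's maximin is 1; column maxima are 2 and 8, so General Y's minimax is 2. These differ, so the equilibrium is in mixed strategies.
Let General X play route A with probability p. General Y is indifferent when p + 2(1−p) = 8p − 7(1−p), giving p = 9/16.

9/16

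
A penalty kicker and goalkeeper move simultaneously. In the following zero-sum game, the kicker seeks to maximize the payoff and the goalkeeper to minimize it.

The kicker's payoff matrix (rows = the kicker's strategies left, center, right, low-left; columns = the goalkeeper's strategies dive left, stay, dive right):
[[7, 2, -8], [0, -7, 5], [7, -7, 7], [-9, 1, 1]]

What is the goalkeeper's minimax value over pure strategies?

2

The worst case (largest entry) in each column is dive left: 7, stay: 2, dive right: 7.
The best (smallest) of these is 2.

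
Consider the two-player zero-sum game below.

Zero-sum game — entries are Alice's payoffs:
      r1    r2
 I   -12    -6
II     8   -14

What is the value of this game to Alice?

Row minima are -12 and -14, so Alice's maximin is -12; column maxima are 8 and -6, so Bob's minimax is -6. These differ, so the equilibrium is in mixed strategies.
Let Alice play I with probability p. Bob is indifferent when −12p + 8(1−p) = −6p − 14(1−p), giving p = 11/14.
Let Bob play r1 with probability q. Alice is indifferent when −12q − 6(1−q) = 8q − 14(1−q), giving q = 2/7.
The value is -12·(2/7) + (-6)·(5/7) = -54/7.

-54/7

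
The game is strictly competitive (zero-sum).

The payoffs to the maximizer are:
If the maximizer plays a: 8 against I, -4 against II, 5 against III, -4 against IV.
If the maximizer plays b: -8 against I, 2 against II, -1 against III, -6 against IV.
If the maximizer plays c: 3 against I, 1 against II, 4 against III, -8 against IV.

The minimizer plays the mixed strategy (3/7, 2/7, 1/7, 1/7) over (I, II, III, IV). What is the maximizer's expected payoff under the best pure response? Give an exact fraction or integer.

a: (8)·(3/7) + (-4)·(2/7) + (5)·(1/7) + (-4)·(1/7) = 17/7.
b: (-8)·(3/7) + (2)·(2/7) + (-1)·(1/7) + (-6)·(1/7) = -27/7.
c: (3)·(3/7) + (1)·(2/7) + (4)·(1/7) + (-8)·(1/7) = 1.
The best pure response is a with expected payoff 17/7.

17/7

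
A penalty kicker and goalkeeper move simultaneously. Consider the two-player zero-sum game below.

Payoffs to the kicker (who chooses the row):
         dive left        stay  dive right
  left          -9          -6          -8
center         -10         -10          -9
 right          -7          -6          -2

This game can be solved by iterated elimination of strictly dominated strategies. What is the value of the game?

Column dive right is strictly dominated by dive left for the goalkeeper (-9<-8, -10<-9, -7<-2); eliminate dive right.
Row center is strictly dominated by row left (-9>-10, -6>-10); eliminate center.
Column stay is strictly dominated by dive left for the goalkeeper (-9<-6, -7<-6); eliminate stay.
Row left is strictly dominated by row right (-7>-9); eliminate left.
Only (right, dive left) remains, with payoff -7.

-7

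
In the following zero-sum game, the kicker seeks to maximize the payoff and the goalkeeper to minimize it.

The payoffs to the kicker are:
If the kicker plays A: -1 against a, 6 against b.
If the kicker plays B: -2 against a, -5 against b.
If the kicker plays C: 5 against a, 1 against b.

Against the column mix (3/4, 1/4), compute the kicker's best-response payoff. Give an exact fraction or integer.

A: (-1)·(3/4) + (6)·(1/4) = 3/4.
B: (-2)·(3/4) + (-5)·(1/4) = -11/4.
C: (5)·(3/4) + (1)·(1/4) = 4.
The best pure response is C with expected payoff 4.

4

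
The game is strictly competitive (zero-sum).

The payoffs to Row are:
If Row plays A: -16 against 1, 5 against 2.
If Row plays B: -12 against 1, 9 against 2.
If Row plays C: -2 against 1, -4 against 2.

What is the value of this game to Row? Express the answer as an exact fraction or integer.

-66/23

Row A is strictly dominated by row B, so Row never plays it.
The remaining 2×2 game on (B, C) × (1, 2) has no saddle point. Let Row play B with probability p; indifference gives −12p − 2(1−p) = 9p − 4(1−p), so p = 2/23.
Similarly Column's optimal q on 1 is 13/23, and the value is -12·(13/23) + (9)·(10/23) = -66/23.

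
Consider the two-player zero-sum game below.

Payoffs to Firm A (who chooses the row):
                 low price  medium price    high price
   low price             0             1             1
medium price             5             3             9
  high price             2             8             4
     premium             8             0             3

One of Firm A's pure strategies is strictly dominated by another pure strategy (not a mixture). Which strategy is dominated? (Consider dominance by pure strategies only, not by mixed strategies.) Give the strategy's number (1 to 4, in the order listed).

Compare low price with medium price: 5 > 0, 3 > 1, 9 > 1.
So medium price strictly dominates low price for Firm A; low price is strictly dominated.

1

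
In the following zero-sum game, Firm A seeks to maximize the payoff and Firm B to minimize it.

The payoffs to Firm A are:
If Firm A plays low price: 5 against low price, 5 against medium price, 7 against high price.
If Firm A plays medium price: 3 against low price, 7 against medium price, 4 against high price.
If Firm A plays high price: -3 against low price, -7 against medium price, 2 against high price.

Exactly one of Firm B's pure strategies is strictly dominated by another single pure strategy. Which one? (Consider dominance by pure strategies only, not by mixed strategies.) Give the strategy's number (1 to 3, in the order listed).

3

Firm B prefers columns that give Firm A less. Compare high price with low price: 5 < 7, 3 < 4, -3 < 2.
So low price strictly dominates high price for Firm B; high price is strictly dominated.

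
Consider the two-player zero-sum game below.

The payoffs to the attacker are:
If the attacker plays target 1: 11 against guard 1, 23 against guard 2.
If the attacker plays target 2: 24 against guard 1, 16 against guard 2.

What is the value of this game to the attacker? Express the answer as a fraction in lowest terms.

Row minima are 11 and 16, so the attacker's maximin is 16; column maxima are 24 and 23, so the defender's minimax is 23. These differ, so the equilibrium is in mixed strategies.
Let the attacker play target 1 with probability p. The defender is indifferent when 11p + 24(1−p) = 23p + 16(1−p), giving p = 2/5.
Let the defender play guard 1 with probability q. The attacker is indifferent when 11q + 23(1−q) = 24q + 16(1−q), giving q = 7/20.
The value is 11·(7/20) + (23)·(13/20) = 94/5.

94/5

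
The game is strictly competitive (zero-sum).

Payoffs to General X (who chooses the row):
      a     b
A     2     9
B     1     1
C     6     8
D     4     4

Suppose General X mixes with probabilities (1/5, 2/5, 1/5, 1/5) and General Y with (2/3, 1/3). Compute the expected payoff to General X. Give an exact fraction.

Against (2/3, 1/3), each row's expected payoff is A: 13/3; B: 1; C: 20/3; D: 4.
Taking the (1/5, 2/5, 1/5, 1/5)-weighted average: (1/5)·(13/3) + (2/5)·(1) + (1/5)·(20/3) + (1/5)·(4) = 17/5.

17/5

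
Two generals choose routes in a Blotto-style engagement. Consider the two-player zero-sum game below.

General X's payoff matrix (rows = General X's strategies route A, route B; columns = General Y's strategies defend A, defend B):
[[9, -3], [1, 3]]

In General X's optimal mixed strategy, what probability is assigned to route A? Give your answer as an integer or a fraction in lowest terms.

Row minima are -3 and 1, so General X's maximin is 1; column maxima are 9 and 3, so General Y's minimax is 3. These differ, so the equilibrium is in mixed strategies.
Let General X play route A with probability p. General Y is indifferent when 9p + (1−p) = −3p + 3(1−p), giving p = 1/7.

1/7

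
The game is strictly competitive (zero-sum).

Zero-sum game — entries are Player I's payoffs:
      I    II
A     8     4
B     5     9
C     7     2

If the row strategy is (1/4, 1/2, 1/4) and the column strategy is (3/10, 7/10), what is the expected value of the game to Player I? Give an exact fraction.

Against (3/10, 7/10), each row's expected payoff is A: 26/5; B: 39/5; C: 7/2.
Taking the (1/4, 1/2, 1/4)-weighted average: (1/4)·(26/5) + (1/2)·(39/5) + (1/4)·(7/2) = 243/40.

243/40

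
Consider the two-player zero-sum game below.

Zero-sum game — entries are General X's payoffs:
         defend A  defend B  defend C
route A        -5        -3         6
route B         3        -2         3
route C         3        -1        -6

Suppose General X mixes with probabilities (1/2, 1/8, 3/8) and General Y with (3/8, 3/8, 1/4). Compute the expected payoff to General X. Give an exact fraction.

Against (3/8, 3/8, 1/4), each row's expected payoff is route A: -3/2; route B: 9/8; route C: -3/4.
Taking the (1/2, 1/8, 3/8)-weighted average: (1/2)·(-3/2) + (1/8)·(9/8) + (3/8)·(-3/4) = -57/64.

-57/64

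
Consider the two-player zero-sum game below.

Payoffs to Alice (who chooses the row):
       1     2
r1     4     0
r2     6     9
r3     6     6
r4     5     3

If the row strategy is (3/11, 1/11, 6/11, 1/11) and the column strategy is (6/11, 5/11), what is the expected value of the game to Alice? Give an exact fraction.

Against (6/11, 5/11), each row's expected payoff is r1: 24/11; r2: 81/11; r3: 6; r4: 45/11.
Taking the (3/11, 1/11, 6/11, 1/11)-weighted average: (3/11)·(24/11) + (1/11)·(81/11) + (6/11)·(6) + (1/11)·(45/11) = 54/11.

54/11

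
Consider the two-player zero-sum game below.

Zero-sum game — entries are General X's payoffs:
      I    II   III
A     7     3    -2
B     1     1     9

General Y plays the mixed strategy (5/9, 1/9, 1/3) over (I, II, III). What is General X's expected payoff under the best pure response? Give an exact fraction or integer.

A: (7)·(5/9) + (3)·(1/9) + (-2)·(1/3) = 32/9.
B: (1)·(5/9) + (1)·(1/9) + (9)·(1/3) = 11/3.
The best pure response is B with expected payoff 11/3.

11/3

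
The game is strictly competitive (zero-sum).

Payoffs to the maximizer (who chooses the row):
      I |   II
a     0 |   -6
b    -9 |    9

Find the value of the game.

-9/4

Row minima are -6 and -9, so the maximizer's maximin is -6; column maxima are 0 and 9, so the minimizer's minimax is 0. These differ, so the equilibrium is in mixed strategies.
Let the maximizer play a with probability p. The minimizer is indifferent when −9(1−p) = −6p + 9(1−p), giving p = 3/4.
Let the minimizer play I with probability q. The maximizer is indifferent when −6(1−q) = −9q + 9(1−q), giving q = 5/8.
The value is 0·(5/8) + (-6)·(3/8) = -9/4.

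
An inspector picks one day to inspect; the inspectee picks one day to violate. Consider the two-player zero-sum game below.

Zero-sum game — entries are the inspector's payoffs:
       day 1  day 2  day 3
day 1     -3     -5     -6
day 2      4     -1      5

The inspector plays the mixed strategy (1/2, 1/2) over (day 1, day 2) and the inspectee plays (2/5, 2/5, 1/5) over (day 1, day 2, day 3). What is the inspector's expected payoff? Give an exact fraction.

Against (2/5, 2/5, 1/5), each row's expected payoff is day 1: -22/5; day 2: 11/5.
Taking the (1/2, 1/2)-weighted average: (1/2)·(-22/5) + (1/2)·(11/5) = -11/10.

-11/10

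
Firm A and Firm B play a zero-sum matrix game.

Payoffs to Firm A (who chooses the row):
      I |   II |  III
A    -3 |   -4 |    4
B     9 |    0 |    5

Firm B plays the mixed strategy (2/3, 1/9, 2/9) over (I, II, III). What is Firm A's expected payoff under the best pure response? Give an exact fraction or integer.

64/9

A: (-3)·(2/3) + (-4)·(1/9) + (4)·(2/9) = -14/9.
B: (9)·(2/3) + (0)·(1/9) + (5)·(2/9) = 64/9.
The best pure response is B with expected payoff 64/9.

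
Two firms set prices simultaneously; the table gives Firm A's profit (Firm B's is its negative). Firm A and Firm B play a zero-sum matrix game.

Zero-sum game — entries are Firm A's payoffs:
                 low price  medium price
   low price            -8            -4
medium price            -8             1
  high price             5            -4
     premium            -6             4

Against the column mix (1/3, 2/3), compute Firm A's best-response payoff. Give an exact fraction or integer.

low price: (-8)·(1/3) + (-4)·(2/3) = -16/3.
medium price: (-8)·(1/3) + (1)·(2/3) = -2.
high price: (5)·(1/3) + (-4)·(2/3) = -1.
premium: (-6)·(1/3) + (4)·(2/3) = 2/3.
The best pure response is premium with expected payoff 2/3.

2/3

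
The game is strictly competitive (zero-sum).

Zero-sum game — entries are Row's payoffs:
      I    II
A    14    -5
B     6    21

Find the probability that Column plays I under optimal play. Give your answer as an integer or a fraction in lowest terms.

13/17

Row minima are -5 and 6, so Row's maximin is 6; column maxima are 14 and 21, so Column's minimax is 14. These differ, so the equilibrium is in mixed strategies.
Let Column play I with probability q. Row is indifferent when 14q − 5(1−q) = 6q + 21(1−q), giving q = 13/17.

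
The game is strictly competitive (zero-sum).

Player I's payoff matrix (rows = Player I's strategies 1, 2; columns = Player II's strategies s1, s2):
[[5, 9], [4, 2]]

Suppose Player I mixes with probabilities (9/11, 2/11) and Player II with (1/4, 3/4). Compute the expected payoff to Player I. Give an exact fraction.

Against (1/4, 3/4), each row's expected payoff is 1: 8; 2: 5/2.
Taking the (9/11, 2/11)-weighted average: (9/11)·(8) + (2/11)·(5/2) = 7.

7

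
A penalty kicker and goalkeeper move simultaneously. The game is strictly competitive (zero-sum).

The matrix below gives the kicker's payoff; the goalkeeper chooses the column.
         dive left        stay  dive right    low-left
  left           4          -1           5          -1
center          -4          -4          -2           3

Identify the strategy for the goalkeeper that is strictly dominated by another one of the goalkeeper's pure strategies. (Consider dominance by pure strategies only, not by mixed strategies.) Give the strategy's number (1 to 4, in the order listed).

The goalkeeper prefers columns that give the kicker less. Compare dive right with dive left: 4 < 5, -4 < -2.
So dive left strictly dominates dive right for the goalkeeper; dive right is strictly dominated.

3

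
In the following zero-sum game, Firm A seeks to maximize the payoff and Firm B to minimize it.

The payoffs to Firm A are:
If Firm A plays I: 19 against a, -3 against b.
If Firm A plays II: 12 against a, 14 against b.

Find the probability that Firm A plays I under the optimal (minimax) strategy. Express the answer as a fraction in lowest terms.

Row minima are -3 and 12, so Firm A's maximin is 12; column maxima are 19 and 14, so Firm B's minimax is 14. These differ, so the equilibrium is in mixed strategies.
Let Firm A play I with probability p. Firm B is indifferent when 19p + 12(1−p) = −3p + 14(1−p), giving p = 1/12.

1/12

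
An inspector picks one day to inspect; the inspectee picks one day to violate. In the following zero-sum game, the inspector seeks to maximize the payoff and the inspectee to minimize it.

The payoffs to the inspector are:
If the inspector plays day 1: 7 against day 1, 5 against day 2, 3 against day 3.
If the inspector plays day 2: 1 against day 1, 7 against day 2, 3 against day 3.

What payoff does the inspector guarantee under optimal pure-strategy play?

3

Row minima: 3, 1 → the inspector's maximin is 3.
Column maxima: 7, 7, 3 → the inspectee's minimax is 3.
They coincide at (day 1, day 3), so the value is 3.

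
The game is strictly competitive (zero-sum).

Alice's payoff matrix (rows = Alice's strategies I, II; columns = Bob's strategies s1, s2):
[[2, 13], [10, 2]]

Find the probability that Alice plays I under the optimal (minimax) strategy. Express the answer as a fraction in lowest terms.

8/19

Row minima are 2 and 2, so Alice's maximin is 2; column maxima are 10 and 13, so Bob's minimax is 10. These differ, so the equilibrium is in mixed strategies.
Let Alice play I with probability p. Bob is indifferent when 2p + 10(1−p) = 13p + 2(1−p), giving p = 8/19.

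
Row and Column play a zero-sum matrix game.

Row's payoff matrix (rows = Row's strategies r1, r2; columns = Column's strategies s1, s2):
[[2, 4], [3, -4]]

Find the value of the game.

Row minima are 2 and -4, so Row's maximin is 2; column maxima are 3 and 4, so Column's minimax is 3. These differ, so the equilibrium is in mixed strategies.
Let Row play r1 with probability p. Column is indifferent when 2p + 3(1−p) = 4p − 4(1−p), giving p = 7/9.
Let Column play s1 with probability q. Row is indifferent when 2q + 4(1−q) = 3q − 4(1−q), giving q = 8/9.
The value is 2·(8/9) + (4)·(1/9) = 20/9.

20/9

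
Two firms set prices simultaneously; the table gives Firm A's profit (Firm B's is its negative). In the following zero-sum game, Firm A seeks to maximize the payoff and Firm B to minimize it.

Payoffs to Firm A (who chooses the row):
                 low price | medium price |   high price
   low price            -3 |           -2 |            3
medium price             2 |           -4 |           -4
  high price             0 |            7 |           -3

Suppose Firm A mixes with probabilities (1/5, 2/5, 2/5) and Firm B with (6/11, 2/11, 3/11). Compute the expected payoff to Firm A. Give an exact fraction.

-19/55

Against (6/11, 2/11, 3/11), each row's expected payoff is low price: -13/11; medium price: -8/11; high price: 5/11.
Taking the (1/5, 2/5, 2/5)-weighted average: (1/5)·(-13/11) + (2/5)·(-8/11) + (2/5)·(5/11) = -19/55.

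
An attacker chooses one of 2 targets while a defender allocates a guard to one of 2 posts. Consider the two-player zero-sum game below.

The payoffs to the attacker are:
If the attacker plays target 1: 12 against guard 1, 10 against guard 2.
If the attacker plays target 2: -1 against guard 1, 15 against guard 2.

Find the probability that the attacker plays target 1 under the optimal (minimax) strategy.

Row minima are 10 and -1, so the attacker's maximin is 10; column maxima are 12 and 15, so the defender's minimax is 12. These differ, so the equilibrium is in mixed strategies.
Let the attacker play target 1 with probability p. The defender is indifferent when 12p − (1−p) = 10p + 15(1−p), giving p = 8/9.

8/9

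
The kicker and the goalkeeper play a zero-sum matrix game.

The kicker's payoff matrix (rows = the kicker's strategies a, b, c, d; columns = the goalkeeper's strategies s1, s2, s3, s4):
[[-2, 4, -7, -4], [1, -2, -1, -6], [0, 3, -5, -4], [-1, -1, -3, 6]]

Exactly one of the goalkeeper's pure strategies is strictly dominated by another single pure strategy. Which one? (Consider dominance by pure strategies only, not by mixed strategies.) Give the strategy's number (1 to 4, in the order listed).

The goalkeeper prefers columns that give the kicker less. Compare s1 with s3: -7 < -2, -1 < 1, -5 < 0, -3 < -1.
So s3 strictly dominates s1 for the goalkeeper; s1 is strictly dominated.

1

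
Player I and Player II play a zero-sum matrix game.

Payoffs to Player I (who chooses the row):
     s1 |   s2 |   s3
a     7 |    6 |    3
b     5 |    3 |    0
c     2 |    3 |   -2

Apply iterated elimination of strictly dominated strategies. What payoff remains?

3

Column s2 is strictly dominated by s3 for Player II (3<6, 0<3, -2<3); eliminate s2.
Row c is strictly dominated by row a (7>2, 3>-2); eliminate c.
Column s1 is strictly dominated by s3 for Player II (3<7, 0<5); eliminate s1.
Row b is strictly dominated by row a (3>0); eliminate b.
Only (a, s3) remains, with payoff 3.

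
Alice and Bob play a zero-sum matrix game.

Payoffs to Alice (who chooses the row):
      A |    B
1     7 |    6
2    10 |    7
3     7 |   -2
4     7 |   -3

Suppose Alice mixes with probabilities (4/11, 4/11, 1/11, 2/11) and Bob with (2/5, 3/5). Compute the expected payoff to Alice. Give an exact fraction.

Against (2/5, 3/5), each row's expected payoff is 1: 32/5; 2: 41/5; 3: 8/5; 4: 1.
Taking the (4/11, 4/11, 1/11, 2/11)-weighted average: (4/11)·(32/5) + (4/11)·(41/5) + (1/11)·(8/5) + (2/11)·(1) = 62/11.

62/11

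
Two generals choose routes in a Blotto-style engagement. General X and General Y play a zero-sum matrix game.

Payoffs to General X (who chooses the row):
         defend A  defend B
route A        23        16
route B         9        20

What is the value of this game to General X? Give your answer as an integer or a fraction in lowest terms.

Row minima are 16 and 9, so General X's maximin is 16; column maxima are 23 and 20, so General Y's minimax is 20. These differ, so the equilibrium is in mixed strategies.
Let General X play route A with probability p. General Y is indifferent when 23p + 9(1−p) = 16p + 20(1−p), giving p = 11/18.
Let General Y play defend A with probability q. General X is indifferent when 23q + 16(1−q) = 9q + 20(1−q), giving q = 2/9.
The value is 23·(2/9) + (16)·(7/9) = 158/9.

158/9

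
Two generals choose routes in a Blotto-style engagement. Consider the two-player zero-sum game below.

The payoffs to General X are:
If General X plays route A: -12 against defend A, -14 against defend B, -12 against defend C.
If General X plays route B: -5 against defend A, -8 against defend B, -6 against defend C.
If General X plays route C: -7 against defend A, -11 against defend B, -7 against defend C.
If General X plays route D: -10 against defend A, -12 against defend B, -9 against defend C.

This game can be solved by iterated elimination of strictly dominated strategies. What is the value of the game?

-8

Row route A is strictly dominated by row route B (-5>-12, -8>-14, -6>-12); eliminate route A.
Row route D is strictly dominated by row route B (-5>-10, -8>-12, -6>-9); eliminate route D.
Row route C is strictly dominated by row route B (-5>-7, -8>-11, -6>-7); eliminate route C.
Column defend C is strictly dominated by defend B for General Y (-8<-6); eliminate defend C.
Column defend A is strictly dominated by defend B for General Y (-8<-5); eliminate defend A.
Only (route B, defend B) remains, with payoff -8.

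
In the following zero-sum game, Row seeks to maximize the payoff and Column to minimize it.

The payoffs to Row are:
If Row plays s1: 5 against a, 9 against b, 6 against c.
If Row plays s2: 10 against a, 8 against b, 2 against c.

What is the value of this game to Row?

50/9

Column b is strictly dominated by c for Column (it gives Row more in every row).
The remaining 2×2 game on (s1, s2) × (a, c) has no saddle point. Let Row play s1 with probability p; indifference gives 5p + 10(1−p) = 6p + 2(1−p), so p = 8/9.
Similarly Column's optimal q on a is 4/9, and the value is 5·(4/9) + (6)·(5/9) = 50/9.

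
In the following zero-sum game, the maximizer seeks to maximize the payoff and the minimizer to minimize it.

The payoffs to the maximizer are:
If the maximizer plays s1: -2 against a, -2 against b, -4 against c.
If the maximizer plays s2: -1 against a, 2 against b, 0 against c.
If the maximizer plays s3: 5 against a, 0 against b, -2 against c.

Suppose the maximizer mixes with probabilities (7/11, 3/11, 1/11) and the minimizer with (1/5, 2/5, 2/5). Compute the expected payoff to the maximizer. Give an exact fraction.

Against (1/5, 2/5, 2/5), each row's expected payoff is s1: -14/5; s2: 3/5; s3: 1/5.
Taking the (7/11, 3/11, 1/11)-weighted average: (7/11)·(-14/5) + (3/11)·(3/5) + (1/11)·(1/5) = -8/5.

-8/5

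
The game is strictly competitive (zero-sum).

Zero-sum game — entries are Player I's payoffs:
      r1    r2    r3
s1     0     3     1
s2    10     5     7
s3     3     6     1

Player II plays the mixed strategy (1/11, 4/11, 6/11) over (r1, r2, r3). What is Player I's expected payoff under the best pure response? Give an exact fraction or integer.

72/11

s1: (0)·(1/11) + (3)·(4/11) + (1)·(6/11) = 18/11.
s2: (10)·(1/11) + (5)·(4/11) + (7)·(6/11) = 72/11.
s3: (3)·(1/11) + (6)·(4/11) + (1)·(6/11) = 3.
The best pure response is s2 with expected payoff 72/11.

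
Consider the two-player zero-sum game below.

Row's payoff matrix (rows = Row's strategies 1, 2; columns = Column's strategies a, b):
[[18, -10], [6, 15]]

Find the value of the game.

330/37

Row minima are -10 and 6, so Row's maximin is 6; column maxima are 18 and 15, so Column's minimax is 15. These differ, so the equilibrium is in mixed strategies.
Let Row play 1 with probability p. Column is indifferent when 18p + 6(1−p) = −10p + 15(1−p), giving p = 9/37.
Let Column play a with probability q. Row is indifferent when 18q − 10(1−q) = 6q + 15(1−q), giving q = 25/37.
The value is 18·(25/37) + (-10)·(12/37) = 330/37.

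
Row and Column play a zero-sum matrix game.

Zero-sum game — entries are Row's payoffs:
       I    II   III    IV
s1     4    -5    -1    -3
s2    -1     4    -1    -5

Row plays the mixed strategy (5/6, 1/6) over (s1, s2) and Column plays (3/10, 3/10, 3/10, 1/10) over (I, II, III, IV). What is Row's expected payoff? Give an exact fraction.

Against (3/10, 3/10, 3/10, 1/10), each row's expected payoff is s1: -9/10; s2: 1/10.
Taking the (5/6, 1/6)-weighted average: (5/6)·(-9/10) + (1/6)·(1/10) = -11/15.

-11/15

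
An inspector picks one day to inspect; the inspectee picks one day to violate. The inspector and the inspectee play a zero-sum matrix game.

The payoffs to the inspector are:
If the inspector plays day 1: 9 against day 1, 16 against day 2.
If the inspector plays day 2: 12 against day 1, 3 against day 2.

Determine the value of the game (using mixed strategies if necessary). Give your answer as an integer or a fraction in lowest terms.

165/16

Row minima are 9 and 3, so the inspector's maximin is 9; column maxima are 12 and 16, so the inspectee's minimax is 12. These differ, so the equilibrium is in mixed strategies.
Let the inspector play day 1 with probability p. The inspectee is indifferent when 9p + 12(1−p) = 16p + 3(1−p), giving p = 9/16.
Let the inspectee play day 1 with probability q. The inspector is indifferent when 9q + 16(1−q) = 12q + 3(1−q), giving q = 13/16.
The value is 9·(13/16) + (16)·(3/16) = 165/16.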